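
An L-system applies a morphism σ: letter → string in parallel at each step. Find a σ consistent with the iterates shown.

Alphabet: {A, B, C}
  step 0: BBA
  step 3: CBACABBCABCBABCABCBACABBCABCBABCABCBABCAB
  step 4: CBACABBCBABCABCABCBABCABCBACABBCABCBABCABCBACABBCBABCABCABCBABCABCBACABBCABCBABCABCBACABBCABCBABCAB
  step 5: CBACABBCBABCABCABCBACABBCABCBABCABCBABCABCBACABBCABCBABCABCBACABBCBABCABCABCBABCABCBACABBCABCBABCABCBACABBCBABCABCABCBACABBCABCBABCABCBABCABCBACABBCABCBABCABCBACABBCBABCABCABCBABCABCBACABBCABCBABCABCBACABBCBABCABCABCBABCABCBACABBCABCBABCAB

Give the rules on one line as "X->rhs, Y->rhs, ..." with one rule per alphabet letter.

  step 4 ⇒ step 5: CBACABBCBABCABCABCBABCABCBACABBCABCBABCABCBACABBCBABCABCABCBABCABCBACABBCABCBABCABCBACABBCABCBABCAB ⇒ CBA·CAB·B·CBA·B·CAB·CAB·CBA·CAB·B·CAB·CBA·B·CAB·CBA·B·CAB·CBA·CAB·B·CAB·CBA·B·CAB·CBA·CAB·B·CBA·B·CAB·CAB·CBA·B·CAB·CBA·CAB·B·CAB·CBA·B·CAB·CBA·CAB·B·CBA·B·CAB·CAB·CBA·CAB·B·CAB·CBA·B·CAB·CBA·B·CAB·CBA·CAB·B·CAB·CBA·B·CAB·CBA·CAB·B·CBA·B·CAB·CAB·CBA·B·CAB·CBA·CAB·B·CAB·CBA·B·CAB·CBA·CAB·B·CBA·B·CAB·CAB·CBA·B·CAB·CBA·CAB·B·CAB·CBA·B·CAB
    A ↦ B
    B ↦ CAB
    C ↦ CBA

A->B, B->CAB, C->CBA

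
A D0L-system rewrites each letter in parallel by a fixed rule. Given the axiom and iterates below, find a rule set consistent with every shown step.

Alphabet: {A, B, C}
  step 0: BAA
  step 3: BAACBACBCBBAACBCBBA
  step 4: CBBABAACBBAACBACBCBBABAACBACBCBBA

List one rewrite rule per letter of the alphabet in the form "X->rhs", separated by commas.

A->BA, B->CB, C->A

  step 3 ⇒ step 4: BAACBACBCBBAACBCBBA ⇒ CB·BA·BA·A·CB·BA·A·CB·A·CB·CB·BA·BA·A·CB·A·CB·CB·BA
    A ↦ BA
    B ↦ CB
    C ↦ A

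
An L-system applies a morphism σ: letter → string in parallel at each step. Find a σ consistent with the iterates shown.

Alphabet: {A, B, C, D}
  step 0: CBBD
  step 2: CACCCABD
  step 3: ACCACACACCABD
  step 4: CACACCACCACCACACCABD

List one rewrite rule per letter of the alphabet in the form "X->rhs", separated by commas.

A->C, B->A, C->AC, D->BD

  step 3 ⇒ step 4: ACCACACACCABD ⇒ C·AC·AC·C·AC·C·AC·C·AC·AC·C·A·BD
    A ↦ C
    B ↦ A
    C ↦ AC
    D ↦ BD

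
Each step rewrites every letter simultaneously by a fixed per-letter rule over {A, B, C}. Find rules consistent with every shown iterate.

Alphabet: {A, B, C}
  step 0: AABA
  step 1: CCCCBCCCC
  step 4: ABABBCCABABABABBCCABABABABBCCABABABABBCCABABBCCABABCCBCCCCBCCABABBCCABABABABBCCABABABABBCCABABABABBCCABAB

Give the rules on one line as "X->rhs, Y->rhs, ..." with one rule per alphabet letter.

  step 0 ⇒ step 1: AABA ⇒ CC·CC·BCC·CC
    A ↦ CC
    B ↦ BCC
    C ↦ AB  (constrained at step 1)

A->CC, B->BCC, C->AB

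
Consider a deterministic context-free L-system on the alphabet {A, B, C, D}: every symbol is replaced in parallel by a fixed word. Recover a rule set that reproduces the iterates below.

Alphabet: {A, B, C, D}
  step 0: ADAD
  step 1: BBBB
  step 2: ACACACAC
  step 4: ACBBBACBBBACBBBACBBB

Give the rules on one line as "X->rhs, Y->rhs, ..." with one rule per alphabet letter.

  step 1 ⇒ step 2: BBBB ⇒ AC·AC·AC·AC
    B ↦ AC
  step 0 ⇒ step 1: ADAD ⇒ B·B·B·B
    A ↦ B
    C ↦ DDD  (constrained at step 2)
  step 0 ⇒ step 1: ADAD ⇒ B·B·B·B
    D ↦ B

A->B, B->AC, C->DDD, D->B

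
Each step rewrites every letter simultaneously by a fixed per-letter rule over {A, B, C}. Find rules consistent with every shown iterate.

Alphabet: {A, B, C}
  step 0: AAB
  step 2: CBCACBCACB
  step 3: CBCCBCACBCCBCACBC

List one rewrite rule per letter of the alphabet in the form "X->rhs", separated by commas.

A->CA, B->C, C->CB

  step 2 ⇒ step 3: CBCACBCACB ⇒ CB·C·CB·CA·CB·C·CB·CA·CB·C
    A ↦ CA
    B ↦ C
    C ↦ CB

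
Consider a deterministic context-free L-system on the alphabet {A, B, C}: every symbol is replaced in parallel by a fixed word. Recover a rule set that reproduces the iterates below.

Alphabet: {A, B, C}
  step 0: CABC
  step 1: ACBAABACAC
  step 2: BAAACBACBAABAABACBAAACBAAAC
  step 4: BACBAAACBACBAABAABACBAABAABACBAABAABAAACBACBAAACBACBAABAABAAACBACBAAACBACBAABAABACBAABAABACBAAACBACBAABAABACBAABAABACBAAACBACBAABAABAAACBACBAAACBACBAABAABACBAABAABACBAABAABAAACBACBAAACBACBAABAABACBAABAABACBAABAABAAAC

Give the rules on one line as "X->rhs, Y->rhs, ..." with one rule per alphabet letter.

A->BAA, B->BAC, C->AC

  step 1 ⇒ step 2: ACBAABACAC ⇒ BAA·AC·BAC·BAA·BAA·BAC·BAA·AC·BAA·AC
    A ↦ BAA
    B ↦ BAC
    C ↦ AC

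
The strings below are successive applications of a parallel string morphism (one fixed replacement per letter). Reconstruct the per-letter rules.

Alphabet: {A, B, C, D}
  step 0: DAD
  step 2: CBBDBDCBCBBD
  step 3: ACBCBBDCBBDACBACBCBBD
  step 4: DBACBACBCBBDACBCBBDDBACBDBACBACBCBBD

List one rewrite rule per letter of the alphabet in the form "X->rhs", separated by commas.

  step 3 ⇒ step 4: ACBCBBDCBBDACBACBCBBD ⇒ DB·A·CB·A·CB·CB·BD·A·CB·CB·BD·DB·A·CB·DB·A·CB·A·CB·CB·BD
    A ↦ DB
    B ↦ CB
    C ↦ A
    D ↦ BD

A->DB, B->CB, C->A, D->BD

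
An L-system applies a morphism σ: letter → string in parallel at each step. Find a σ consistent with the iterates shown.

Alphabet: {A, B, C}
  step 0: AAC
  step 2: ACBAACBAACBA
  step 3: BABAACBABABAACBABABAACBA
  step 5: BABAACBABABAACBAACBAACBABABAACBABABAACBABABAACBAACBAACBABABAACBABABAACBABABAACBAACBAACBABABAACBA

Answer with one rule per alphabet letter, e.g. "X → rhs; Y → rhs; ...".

A->BA, B->AC, C->BA

  step 2 ⇒ step 3: ACBAACBAACBA ⇒ BA·BA·AC·BA·BA·BA·AC·BA·BA·BA·AC·BA
    A ↦ BA
    B ↦ AC
    C ↦ BA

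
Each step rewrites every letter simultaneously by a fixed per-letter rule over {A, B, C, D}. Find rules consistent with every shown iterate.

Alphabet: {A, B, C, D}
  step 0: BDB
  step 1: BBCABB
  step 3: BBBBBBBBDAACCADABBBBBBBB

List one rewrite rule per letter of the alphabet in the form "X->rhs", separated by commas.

  step 0 ⇒ step 1: BDB ⇒ BB·CA·BB
    B ↦ BB
    D ↦ CA
    A ↦ DA  (constrained at step 1)
    C ↦ AC  (constrained at step 1)

A->DA, B->BB, C->AC, D->CA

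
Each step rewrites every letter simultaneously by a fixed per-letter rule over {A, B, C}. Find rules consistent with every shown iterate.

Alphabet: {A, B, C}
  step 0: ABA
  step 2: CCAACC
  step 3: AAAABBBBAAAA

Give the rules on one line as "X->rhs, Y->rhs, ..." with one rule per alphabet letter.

A->BB, B->C, C->AA

  step 2 ⇒ step 3: CCAACC ⇒ AA·AA·BB·BB·AA·AA
    A ↦ BB
    C ↦ AA
    B ↦ C  (constrained at step 0)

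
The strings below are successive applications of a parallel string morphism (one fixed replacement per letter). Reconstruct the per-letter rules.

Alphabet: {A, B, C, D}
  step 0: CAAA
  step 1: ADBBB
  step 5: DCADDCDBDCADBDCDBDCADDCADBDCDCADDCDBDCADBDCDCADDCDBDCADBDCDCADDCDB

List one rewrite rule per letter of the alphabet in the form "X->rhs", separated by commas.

  step 0 ⇒ step 1: CAAA ⇒ AD·B·B·B
    A ↦ B
    C ↦ AD
    B ↦ DB  (constrained at step 1)
    D ↦ DC  (constrained at step 1)

A->B, B->DB, C->AD, D->DC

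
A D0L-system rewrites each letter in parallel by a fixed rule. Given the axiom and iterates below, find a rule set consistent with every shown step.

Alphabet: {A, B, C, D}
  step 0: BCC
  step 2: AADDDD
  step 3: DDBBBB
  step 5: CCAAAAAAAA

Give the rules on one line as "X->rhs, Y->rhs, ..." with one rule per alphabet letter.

  step 2 ⇒ step 3: AADDDD ⇒ D·D·B·B·B·B
    A ↦ D
    D ↦ B
    B ↦ C  (constrained at step 0)
    C ↦ AA  (constrained at step 0)

A->D, B->C, C->AA, D->B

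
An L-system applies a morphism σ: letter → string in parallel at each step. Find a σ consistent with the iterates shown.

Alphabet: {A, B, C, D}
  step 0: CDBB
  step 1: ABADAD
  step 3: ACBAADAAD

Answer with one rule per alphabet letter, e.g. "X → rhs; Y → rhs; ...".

  step 0 ⇒ step 1: CDBB ⇒ A·B·AD·AD
    B ↦ AD
    C ↦ A
    D ↦ B
    A ↦ C  (constrained at step 1)

A->C, B->AD, C->A, D->B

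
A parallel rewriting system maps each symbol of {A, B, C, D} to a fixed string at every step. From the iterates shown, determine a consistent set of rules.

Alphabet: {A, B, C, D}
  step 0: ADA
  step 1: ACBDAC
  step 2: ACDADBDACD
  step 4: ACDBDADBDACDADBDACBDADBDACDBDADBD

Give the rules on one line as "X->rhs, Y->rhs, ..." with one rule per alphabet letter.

A->AC, B->AD, C->D, D->BD

  step 1 ⇒ step 2: ACBDAC ⇒ AC·D·AD·BD·AC·D
    A ↦ AC
    B ↦ AD
    C ↦ D
    D ↦ BD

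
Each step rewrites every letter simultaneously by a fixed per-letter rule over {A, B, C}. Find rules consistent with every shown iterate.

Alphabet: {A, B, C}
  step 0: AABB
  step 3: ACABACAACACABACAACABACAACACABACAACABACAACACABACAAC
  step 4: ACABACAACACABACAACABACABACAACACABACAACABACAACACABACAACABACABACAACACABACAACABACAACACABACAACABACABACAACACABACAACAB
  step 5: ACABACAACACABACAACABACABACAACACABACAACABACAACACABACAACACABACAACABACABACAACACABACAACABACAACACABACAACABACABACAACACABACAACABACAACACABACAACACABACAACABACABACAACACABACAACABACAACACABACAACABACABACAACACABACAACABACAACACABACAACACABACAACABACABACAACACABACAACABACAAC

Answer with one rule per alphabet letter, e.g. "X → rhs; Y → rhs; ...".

  step 4 ⇒ step 5: ACABACAACACABACAACABACABACAACACABACAACABACAACACABACAACABACABACAACACABACAACABACAACACABACAACABACABACAACACABACAACAB ⇒ ACA·B·ACA·AC·ACA·B·ACA·ACA·B·ACA·B·ACA·AC·ACA·B·ACA·ACA·B·ACA·AC·ACA·B·ACA·AC·ACA·B·ACA·ACA·B·ACA·B·ACA·AC·ACA·B·ACA·ACA·B·ACA·AC·ACA·B·ACA·ACA·B·ACA·B·ACA·AC·ACA·B·ACA·ACA·B·ACA·AC·ACA·B·ACA·AC·ACA·B·ACA·ACA·B·ACA·B·ACA·AC·ACA·B·ACA·ACA·B·ACA·AC·ACA·B·ACA·ACA·B·ACA·B·ACA·AC·ACA·B·ACA·ACA·B·ACA·AC·ACA·B·ACA·AC·ACA·B·ACA·ACA·B·ACA·B·ACA·AC·ACA·B·ACA·ACA·B·ACA·AC
    A ↦ ACA
    B ↦ AC
    C ↦ B

A->ACA, B->AC, C->B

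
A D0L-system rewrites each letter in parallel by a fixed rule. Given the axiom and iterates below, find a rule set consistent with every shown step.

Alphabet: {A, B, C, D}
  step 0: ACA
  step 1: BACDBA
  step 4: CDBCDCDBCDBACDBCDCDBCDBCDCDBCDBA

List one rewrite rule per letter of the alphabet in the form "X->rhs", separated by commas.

A->BA, B->CD, C->CD, D->B

  step 0 ⇒ step 1: ACA ⇒ BA·CD·BA
    A ↦ BA
    C ↦ CD
    B ↦ CD  (constrained at step 1)
    D ↦ B  (constrained at step 1)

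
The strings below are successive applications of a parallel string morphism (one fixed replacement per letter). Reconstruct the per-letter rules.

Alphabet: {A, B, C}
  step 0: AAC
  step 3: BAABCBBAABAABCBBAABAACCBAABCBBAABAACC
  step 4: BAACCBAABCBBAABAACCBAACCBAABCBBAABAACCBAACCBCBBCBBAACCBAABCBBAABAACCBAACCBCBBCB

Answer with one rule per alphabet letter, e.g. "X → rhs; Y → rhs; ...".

  step 3 ⇒ step 4: BAABCBBAABAABCBBAABAACCBAABCBBAABAACC ⇒ BAA·C·C·BAA·BCB·BAA·BAA·C·C·BAA·C·C·BAA·BCB·BAA·BAA·C·C·BAA·C·C·BCB·BCB·BAA·C·C·BAA·BCB·BAA·BAA·C·C·BAA·C·C·BCB·BCB
    A ↦ C
    B ↦ BAA
    C ↦ BCB

A->C, B->BAA, C->BCB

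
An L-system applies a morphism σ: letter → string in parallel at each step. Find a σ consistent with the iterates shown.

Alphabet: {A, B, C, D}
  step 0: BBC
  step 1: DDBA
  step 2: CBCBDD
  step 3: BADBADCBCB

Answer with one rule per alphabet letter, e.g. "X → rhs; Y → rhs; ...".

  step 2 ⇒ step 3: CBCBDD ⇒ BA·D·BA·D·CB·CB
    B ↦ D
    C ↦ BA
    D ↦ CB
  step 1 ⇒ step 2: DDBA ⇒ CB·CB·D·D
    A ↦ D

A->D, B->D, C->BA, D->CB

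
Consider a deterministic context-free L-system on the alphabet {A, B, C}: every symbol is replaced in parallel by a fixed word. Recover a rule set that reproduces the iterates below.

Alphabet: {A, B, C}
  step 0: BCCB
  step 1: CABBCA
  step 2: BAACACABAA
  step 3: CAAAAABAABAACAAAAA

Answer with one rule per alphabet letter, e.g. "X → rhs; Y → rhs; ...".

  step 2 ⇒ step 3: BAACACABAA ⇒ CA·AA·AA·B·AA·B·AA·CA·AA·AA
    A ↦ AA
    B ↦ CA
    C ↦ B

A->AA, B->CA, C->B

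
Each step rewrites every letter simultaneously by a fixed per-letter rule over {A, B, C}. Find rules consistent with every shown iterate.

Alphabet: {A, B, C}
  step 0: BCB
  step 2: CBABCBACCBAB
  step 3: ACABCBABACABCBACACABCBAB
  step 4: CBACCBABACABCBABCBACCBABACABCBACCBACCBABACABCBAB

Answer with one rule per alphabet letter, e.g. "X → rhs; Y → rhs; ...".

A->CB, B->AB, C->AC

  step 3 ⇒ step 4: ACABCBABACABCBACACABCBAB ⇒ CB·AC·CB·AB·AC·AB·CB·AB·CB·AC·CB·AB·AC·AB·CB·AC·CB·AC·CB·AB·AC·AB·CB·AB
    A ↦ CB
    B ↦ AB
    C ↦ AC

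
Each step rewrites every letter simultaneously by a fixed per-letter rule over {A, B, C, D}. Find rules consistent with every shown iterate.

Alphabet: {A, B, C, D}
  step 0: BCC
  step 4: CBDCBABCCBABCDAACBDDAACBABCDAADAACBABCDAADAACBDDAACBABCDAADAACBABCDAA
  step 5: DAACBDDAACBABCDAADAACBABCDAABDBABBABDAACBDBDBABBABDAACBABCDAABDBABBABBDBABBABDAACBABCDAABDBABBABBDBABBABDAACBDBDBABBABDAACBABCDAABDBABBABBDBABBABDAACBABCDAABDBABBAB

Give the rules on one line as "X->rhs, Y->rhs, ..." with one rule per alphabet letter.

A->BAB, B->C, C->DAA, D->BD

  step 4 ⇒ step 5: CBDCBABCCBABCDAACBDDAACBABCDAADAACBABCDAADAACBDDAACBABCDAADAACBABCDAA ⇒ DAA·C·BD·DAA·C·BAB·C·DAA·DAA·C·BAB·C·DAA·BD·BAB·BAB·DAA·C·BD·BD·BAB·BAB·DAA·C·BAB·C·DAA·BD·BAB·BAB·BD·BAB·BAB·DAA·C·BAB·C·DAA·BD·BAB·BAB·BD·BAB·BAB·DAA·C·BD·BD·BAB·BAB·DAA·C·BAB·C·DAA·BD·BAB·BAB·BD·BAB·BAB·DAA·C·BAB·C·DAA·BD·BAB·BAB
    A ↦ BAB
    B ↦ C
    C ↦ DAA
    D ↦ BD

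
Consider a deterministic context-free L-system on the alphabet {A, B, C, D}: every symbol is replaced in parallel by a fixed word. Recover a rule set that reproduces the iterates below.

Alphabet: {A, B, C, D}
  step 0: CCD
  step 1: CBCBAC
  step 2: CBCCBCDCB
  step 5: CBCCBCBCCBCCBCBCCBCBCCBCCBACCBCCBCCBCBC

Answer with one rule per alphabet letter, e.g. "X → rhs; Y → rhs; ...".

A->D, B->C, C->CB, D->AC

  step 1 ⇒ step 2: CBCBAC ⇒ CB·C·CB·C·D·CB
    A ↦ D
    B ↦ C
    C ↦ CB
  step 0 ⇒ step 1: CCD ⇒ CB·CB·AC
    D ↦ AC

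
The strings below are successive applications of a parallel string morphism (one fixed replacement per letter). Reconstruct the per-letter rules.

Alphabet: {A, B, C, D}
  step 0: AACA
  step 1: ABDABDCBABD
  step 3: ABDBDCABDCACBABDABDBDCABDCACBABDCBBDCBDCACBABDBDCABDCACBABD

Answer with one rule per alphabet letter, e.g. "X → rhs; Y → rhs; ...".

  step 0 ⇒ step 1: AACA ⇒ ABD·ABD·CB·ABD
    A ↦ ABD
    C ↦ CB
    B ↦ BDC  (constrained at step 1)
    D ↦ A  (constrained at step 1)

A->ABD, B->BDC, C->CB, D->A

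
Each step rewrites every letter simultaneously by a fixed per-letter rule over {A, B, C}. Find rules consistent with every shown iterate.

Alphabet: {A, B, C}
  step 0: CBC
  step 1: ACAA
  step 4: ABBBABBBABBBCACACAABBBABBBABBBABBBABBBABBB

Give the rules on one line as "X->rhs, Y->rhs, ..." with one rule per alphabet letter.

  step 0 ⇒ step 1: CBC ⇒ A·CA·A
    B ↦ CA
    C ↦ A
    A ↦ BBB  (constrained at step 1)

A->BBB, B->CA, C->A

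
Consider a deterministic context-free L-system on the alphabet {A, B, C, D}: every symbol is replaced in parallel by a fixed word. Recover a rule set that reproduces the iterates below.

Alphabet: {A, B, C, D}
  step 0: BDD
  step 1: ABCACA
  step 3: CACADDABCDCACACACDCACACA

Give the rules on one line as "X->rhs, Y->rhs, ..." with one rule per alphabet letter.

  step 0 ⇒ step 1: BDD ⇒ AB·CA·CA
    B ↦ AB
    D ↦ CA
    A ↦ DD  (constrained at step 1)
    C ↦ CD  (constrained at step 1)

A->DD, B->AB, C->CD, D->CA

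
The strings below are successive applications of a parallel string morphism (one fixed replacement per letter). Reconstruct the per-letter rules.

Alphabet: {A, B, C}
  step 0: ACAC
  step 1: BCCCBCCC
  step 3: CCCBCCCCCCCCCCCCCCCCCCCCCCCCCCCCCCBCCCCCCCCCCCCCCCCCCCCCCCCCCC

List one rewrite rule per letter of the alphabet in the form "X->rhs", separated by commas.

  step 0 ⇒ step 1: ACAC ⇒ B·CCC·B·CCC
    A ↦ B
    C ↦ CCC
    B ↦ CA  (constrained at step 1)

A->B, B->CA, C->CCC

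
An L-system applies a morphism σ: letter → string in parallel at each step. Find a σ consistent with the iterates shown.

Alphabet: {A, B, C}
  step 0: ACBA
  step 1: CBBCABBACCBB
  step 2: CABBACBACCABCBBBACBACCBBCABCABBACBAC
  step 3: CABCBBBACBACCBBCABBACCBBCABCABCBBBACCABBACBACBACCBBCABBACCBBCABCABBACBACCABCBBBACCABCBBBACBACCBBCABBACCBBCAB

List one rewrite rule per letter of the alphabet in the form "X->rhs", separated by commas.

  step 2 ⇒ step 3: CABBACBACCABCBBBACBACCBBCABCABBACBAC ⇒ CAB·CBB·BAC·BAC·CBB·CAB·BAC·CBB·CAB·CAB·CBB·BAC·CAB·BAC·BAC·BAC·CBB·CAB·BAC·CBB·CAB·CAB·BAC·BAC·CAB·CBB·BAC·CAB·CBB·BAC·BAC·CBB·CAB·BAC·CBB·CAB
    A ↦ CBB
    B ↦ BAC
    C ↦ CAB

A->CBB, B->BAC, C->CAB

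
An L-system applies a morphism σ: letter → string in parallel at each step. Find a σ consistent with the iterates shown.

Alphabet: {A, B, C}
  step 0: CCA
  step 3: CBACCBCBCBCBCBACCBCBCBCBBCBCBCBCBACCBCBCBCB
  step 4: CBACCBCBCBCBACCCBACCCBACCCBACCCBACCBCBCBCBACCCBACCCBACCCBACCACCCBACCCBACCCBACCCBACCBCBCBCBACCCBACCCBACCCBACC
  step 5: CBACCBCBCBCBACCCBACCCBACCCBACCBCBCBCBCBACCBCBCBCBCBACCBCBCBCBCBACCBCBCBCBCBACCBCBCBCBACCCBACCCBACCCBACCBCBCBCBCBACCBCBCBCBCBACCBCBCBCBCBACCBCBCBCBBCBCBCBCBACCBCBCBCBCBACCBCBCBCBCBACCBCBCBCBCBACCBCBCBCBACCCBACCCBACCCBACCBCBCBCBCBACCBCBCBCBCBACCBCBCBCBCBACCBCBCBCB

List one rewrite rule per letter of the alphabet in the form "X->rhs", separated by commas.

  step 4 ⇒ step 5: CBACCBCBCBCBACCCBACCCBACCCBACCCBACCBCBCBCBACCCBACCCBACCCBACCACCCBACCCBACCCBACCCBACCBCBCBCBACCCBACCCBACCCBACC ⇒ CB·ACC·BCB·CB·CB·ACC·CB·ACC·CB·ACC·CB·ACC·BCB·CB·CB·CB·ACC·BCB·CB·CB·CB·ACC·BCB·CB·CB·CB·ACC·BCB·CB·CB·CB·ACC·BCB·CB·CB·ACC·CB·ACC·CB·ACC·CB·ACC·BCB·CB·CB·CB·ACC·BCB·CB·CB·CB·ACC·BCB·CB·CB·CB·ACC·BCB·CB·CB·BCB·CB·CB·CB·ACC·BCB·CB·CB·CB·ACC·BCB·CB·CB·CB·ACC·BCB·CB·CB·CB·ACC·BCB·CB·CB·ACC·CB·ACC·CB·ACC·CB·ACC·BCB·CB·CB·CB·ACC·BCB·CB·CB·CB·ACC·BCB·CB·CB·CB·ACC·BCB·CB·CB
    A ↦ BCB
    B ↦ ACC
    C ↦ CB

A->BCB, B->ACC, C->CB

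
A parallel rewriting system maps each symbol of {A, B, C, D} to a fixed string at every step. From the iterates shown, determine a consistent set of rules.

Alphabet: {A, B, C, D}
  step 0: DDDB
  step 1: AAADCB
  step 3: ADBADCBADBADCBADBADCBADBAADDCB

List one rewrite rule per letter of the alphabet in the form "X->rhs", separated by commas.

A->ADB, B->DCB, C->D, D->A

  step 0 ⇒ step 1: DDDB ⇒ A·A·A·DCB
    B ↦ DCB
    D ↦ A
    A ↦ ADB  (constrained at step 1)
    C ↦ D  (constrained at step 1)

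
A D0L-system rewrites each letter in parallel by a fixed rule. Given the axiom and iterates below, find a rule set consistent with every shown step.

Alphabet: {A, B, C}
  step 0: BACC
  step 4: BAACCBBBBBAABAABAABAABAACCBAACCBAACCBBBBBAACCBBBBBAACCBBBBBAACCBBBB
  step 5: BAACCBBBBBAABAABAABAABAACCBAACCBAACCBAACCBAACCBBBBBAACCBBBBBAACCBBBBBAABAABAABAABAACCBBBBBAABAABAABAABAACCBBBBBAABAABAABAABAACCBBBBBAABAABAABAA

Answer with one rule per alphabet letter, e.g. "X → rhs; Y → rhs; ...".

A->C, B->BAA, C->BB

  step 4 ⇒ step 5: BAACCBBBBBAABAABAABAABAACCBAACCBAACCBBBBBAACCBBBBBAACCBBBBBAACCBBBB ⇒ BAA·C·C·BB·BB·BAA·BAA·BAA·BAA·BAA·C·C·BAA·C·C·BAA·C·C·BAA·C·C·BAA·C·C·BB·BB·BAA·C·C·BB·BB·BAA·C·C·BB·BB·BAA·BAA·BAA·BAA·BAA·C·C·BB·BB·BAA·BAA·BAA·BAA·BAA·C·C·BB·BB·BAA·BAA·BAA·BAA·BAA·C·C·BB·BB·BAA·BAA·BAA·BAA
    A ↦ C
    B ↦ BAA
    C ↦ BB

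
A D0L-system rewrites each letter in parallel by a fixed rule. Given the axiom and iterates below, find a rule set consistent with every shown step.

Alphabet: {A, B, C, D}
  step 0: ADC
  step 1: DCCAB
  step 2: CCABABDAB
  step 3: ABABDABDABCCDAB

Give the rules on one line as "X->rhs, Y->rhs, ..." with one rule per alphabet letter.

A->D, B->AB, C->AB, D->CC

  step 2 ⇒ step 3: CCABABDAB ⇒ AB·AB·D·AB·D·AB·CC·D·AB
    A ↦ D
    B ↦ AB
    C ↦ AB
    D ↦ CC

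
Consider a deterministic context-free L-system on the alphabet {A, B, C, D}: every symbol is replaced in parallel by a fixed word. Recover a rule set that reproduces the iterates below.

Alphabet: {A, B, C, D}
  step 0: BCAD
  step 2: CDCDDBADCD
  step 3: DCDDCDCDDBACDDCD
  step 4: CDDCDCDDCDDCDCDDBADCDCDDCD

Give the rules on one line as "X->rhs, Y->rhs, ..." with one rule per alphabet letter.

A->BA, B->D, C->D, D->CD

  step 3 ⇒ step 4: DCDDCDCDDBACDDCD ⇒ CD·D·CD·CD·D·CD·D·CD·CD·D·BA·D·CD·CD·D·CD
    A ↦ BA
    B ↦ D
    C ↦ D
    D ↦ CD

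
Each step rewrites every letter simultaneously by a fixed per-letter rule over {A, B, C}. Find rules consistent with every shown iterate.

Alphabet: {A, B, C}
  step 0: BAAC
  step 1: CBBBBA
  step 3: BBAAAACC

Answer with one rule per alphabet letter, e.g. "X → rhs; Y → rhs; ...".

  step 0 ⇒ step 1: BAAC ⇒ C·BB·BB·A
    A ↦ BB
    B ↦ C
    C ↦ A

A->BB, B->C, C->A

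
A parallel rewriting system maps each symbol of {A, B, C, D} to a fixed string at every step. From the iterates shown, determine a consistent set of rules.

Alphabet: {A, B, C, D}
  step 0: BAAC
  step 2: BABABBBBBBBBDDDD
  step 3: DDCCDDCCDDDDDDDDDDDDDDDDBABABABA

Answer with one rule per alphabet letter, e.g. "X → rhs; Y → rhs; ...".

A->CC, B->DD, C->BB, D->BA

  step 2 ⇒ step 3: BABABBBBBBBBDDDD ⇒ DD·CC·DD·CC·DD·DD·DD·DD·DD·DD·DD·DD·BA·BA·BA·BA
    A ↦ CC
    B ↦ DD
    D ↦ BA
    C ↦ BB  (constrained at step 0)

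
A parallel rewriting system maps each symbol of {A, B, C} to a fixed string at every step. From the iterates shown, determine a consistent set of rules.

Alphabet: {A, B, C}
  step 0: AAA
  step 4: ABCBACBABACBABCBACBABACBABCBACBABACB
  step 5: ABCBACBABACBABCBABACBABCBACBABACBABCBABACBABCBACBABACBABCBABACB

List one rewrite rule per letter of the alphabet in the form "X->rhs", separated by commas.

A->AB, B->CB, C->A

  step 4 ⇒ step 5: ABCBACBABACBABCBACBABACBABCBACBABACB ⇒ AB·CB·A·CB·AB·A·CB·AB·CB·AB·A·CB·AB·CB·A·CB·AB·A·CB·AB·CB·AB·A·CB·AB·CB·A·CB·AB·A·CB·AB·CB·AB·A·CB
    A ↦ AB
    B ↦ CB
    C ↦ A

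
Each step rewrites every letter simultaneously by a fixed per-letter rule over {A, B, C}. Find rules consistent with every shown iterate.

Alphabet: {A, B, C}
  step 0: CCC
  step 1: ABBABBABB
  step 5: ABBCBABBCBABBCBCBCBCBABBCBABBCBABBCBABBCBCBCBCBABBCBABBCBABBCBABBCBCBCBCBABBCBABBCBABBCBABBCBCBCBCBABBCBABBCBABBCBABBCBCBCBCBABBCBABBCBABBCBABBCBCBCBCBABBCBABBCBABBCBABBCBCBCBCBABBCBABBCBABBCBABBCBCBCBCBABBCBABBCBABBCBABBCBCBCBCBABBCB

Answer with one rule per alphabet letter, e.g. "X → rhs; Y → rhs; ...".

  step 0 ⇒ step 1: CCC ⇒ ABB·ABB·ABB
    C ↦ ABB
    A ↦ CB  (constrained at step 1)
    B ↦ CB  (constrained at step 1)

A->CB, B->CB, C->ABB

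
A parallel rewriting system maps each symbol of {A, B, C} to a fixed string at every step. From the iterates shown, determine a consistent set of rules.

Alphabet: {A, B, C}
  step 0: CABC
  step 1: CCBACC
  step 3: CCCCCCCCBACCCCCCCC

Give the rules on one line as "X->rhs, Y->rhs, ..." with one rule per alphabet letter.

A->B, B->A, C->CC

  step 0 ⇒ step 1: CABC ⇒ CC·B·A·CC
    A ↦ B
    B ↦ A
    C ↦ CC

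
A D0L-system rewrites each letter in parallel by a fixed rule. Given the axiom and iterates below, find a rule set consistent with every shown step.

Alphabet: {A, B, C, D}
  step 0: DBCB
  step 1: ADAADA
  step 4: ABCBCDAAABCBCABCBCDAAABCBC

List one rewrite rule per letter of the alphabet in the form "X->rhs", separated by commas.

A->BC, B->DA, C->A, D->A

  step 0 ⇒ step 1: DBCB ⇒ A·DA·A·DA
    B ↦ DA
    C ↦ A
    D ↦ A
    A ↦ BC  (constrained at step 1)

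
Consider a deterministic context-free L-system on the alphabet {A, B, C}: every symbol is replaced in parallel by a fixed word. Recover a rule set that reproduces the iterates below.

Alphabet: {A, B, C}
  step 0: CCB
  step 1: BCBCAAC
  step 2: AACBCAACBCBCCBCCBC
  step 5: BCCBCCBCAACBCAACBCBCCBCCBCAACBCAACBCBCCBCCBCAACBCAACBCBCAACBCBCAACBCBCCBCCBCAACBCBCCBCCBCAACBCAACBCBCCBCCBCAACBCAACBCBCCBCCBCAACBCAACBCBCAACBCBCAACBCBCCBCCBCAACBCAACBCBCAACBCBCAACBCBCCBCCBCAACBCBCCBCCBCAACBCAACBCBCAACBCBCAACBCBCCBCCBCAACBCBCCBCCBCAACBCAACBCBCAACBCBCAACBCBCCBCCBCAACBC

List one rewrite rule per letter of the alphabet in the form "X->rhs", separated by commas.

A->BCC, B->AAC, C->BC

  step 1 ⇒ step 2: BCBCAAC ⇒ AAC·BC·AAC·BC·BCC·BCC·BC
    A ↦ BCC
    B ↦ AAC
    C ↦ BC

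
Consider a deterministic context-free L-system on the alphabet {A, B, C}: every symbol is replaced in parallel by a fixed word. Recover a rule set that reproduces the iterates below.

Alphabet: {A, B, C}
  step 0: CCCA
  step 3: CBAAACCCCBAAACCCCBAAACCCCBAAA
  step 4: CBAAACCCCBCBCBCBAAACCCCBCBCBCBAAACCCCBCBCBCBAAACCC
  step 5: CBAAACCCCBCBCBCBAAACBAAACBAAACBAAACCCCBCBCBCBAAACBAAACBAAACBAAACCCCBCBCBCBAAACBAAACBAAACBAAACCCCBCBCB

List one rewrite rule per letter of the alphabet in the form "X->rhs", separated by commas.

  step 4 ⇒ step 5: CBAAACCCCBCBCBCBAAACCCCBCBCBCBAAACCCCBCBCBCBAAACCC ⇒ CB·AAA·C·C·C·CB·CB·CB·CB·AAA·CB·AAA·CB·AAA·CB·AAA·C·C·C·CB·CB·CB·CB·AAA·CB·AAA·CB·AAA·CB·AAA·C·C·C·CB·CB·CB·CB·AAA·CB·AAA·CB·AAA·CB·AAA·C·C·C·CB·CB·CB
    A ↦ C
    B ↦ AAA
    C ↦ CB

A->C, B->AAA, C->CB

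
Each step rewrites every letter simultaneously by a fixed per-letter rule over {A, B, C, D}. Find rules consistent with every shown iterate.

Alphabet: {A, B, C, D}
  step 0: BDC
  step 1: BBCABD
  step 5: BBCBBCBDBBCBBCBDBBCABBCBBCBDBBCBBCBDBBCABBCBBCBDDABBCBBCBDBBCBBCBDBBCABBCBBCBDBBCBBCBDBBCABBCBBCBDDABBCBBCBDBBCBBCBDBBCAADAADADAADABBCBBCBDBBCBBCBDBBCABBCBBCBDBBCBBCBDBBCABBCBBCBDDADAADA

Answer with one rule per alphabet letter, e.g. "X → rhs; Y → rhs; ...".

  step 0 ⇒ step 1: BDC ⇒ BBC·A·BD
    B ↦ BBC
    C ↦ BD
    D ↦ A
    A ↦ DA  (constrained at step 1)

A->DA, B->BBC, C->BD, D->A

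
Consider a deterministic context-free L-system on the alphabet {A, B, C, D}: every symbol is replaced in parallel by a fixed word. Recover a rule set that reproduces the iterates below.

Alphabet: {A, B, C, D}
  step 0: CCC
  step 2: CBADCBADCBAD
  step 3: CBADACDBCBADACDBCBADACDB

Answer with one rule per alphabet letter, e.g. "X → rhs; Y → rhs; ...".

A->AC, B->AD, C->CB, D->DB

  step 2 ⇒ step 3: CBADCBADCBAD ⇒ CB·AD·AC·DB·CB·AD·AC·DB·CB·AD·AC·DB
    A ↦ AC
    B ↦ AD
    C ↦ CB
    D ↦ DB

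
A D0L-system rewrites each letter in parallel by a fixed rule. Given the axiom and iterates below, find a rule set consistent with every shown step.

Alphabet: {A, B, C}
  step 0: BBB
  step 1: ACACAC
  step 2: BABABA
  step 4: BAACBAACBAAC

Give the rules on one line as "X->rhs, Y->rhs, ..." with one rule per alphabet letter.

  step 1 ⇒ step 2: ACACAC ⇒ B·A·B·A·B·A
    A ↦ B
    C ↦ A
  step 0 ⇒ step 1: BBB ⇒ AC·AC·AC
    B ↦ AC

A->B, B->AC, C->A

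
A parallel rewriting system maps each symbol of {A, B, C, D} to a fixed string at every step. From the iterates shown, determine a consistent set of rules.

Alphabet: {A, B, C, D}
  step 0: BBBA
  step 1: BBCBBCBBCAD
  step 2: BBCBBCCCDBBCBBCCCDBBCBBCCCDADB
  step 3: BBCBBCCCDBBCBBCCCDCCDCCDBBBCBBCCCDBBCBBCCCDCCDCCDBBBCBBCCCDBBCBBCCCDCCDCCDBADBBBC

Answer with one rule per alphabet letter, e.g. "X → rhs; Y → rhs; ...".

A->AD, B->BBC, C->CCD, D->B

  step 2 ⇒ step 3: BBCBBCCCDBBCBBCCCDBBCBBCCCDADB ⇒ BBC·BBC·CCD·BBC·BBC·CCD·CCD·CCD·B·BBC·BBC·CCD·BBC·BBC·CCD·CCD·CCD·B·BBC·BBC·CCD·BBC·BBC·CCD·CCD·CCD·B·AD·B·BBC
    A ↦ AD
    B ↦ BBC
    C ↦ CCD
    D ↦ B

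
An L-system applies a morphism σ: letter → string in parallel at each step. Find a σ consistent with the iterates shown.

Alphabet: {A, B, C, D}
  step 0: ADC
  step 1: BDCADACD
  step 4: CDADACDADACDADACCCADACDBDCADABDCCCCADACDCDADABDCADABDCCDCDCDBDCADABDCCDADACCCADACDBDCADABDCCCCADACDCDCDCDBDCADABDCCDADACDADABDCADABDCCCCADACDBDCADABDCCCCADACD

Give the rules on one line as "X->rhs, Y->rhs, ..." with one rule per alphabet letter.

A->BDC, B->CCC, C->CD, D->ADA

  step 0 ⇒ step 1: ADC ⇒ BDC·ADA·CD
    A ↦ BDC
    C ↦ CD
    D ↦ ADA
    B ↦ CCC  (constrained at step 1)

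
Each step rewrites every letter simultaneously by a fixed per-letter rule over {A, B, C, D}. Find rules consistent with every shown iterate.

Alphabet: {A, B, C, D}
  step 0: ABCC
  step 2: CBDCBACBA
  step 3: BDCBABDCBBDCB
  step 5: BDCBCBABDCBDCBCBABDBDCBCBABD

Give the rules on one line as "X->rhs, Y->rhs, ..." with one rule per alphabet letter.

A->B, B->C, C->BD, D->BA

  step 2 ⇒ step 3: CBDCBACBA ⇒ BD·C·BA·BD·C·B·BD·C·B
    A ↦ B
    B ↦ C
    C ↦ BD
    D ↦ BA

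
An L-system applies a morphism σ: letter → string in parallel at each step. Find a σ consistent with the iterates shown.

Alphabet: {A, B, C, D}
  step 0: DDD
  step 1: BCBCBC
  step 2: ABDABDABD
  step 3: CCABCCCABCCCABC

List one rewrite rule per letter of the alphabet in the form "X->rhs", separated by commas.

A->CC, B->A, C->BD, D->BC

  step 2 ⇒ step 3: ABDABDABD ⇒ CC·A·BC·CC·A·BC·CC·A·BC
    A ↦ CC
    B ↦ A
    D ↦ BC
  step 1 ⇒ step 2: BCBCBC ⇒ A·BD·A·BD·A·BD
    C ↦ BD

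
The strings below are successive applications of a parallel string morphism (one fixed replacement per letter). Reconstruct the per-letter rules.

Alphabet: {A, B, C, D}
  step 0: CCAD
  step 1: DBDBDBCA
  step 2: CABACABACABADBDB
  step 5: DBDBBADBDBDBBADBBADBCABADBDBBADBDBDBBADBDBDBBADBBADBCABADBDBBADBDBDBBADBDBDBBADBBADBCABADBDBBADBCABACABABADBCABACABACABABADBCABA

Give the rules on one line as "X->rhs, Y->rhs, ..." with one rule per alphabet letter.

A->DB, B->BA, C->DB, D->CA

  step 1 ⇒ step 2: DBDBDBCA ⇒ CA·BA·CA·BA·CA·BA·DB·DB
    A ↦ DB
    B ↦ BA
    C ↦ DB
    D ↦ CA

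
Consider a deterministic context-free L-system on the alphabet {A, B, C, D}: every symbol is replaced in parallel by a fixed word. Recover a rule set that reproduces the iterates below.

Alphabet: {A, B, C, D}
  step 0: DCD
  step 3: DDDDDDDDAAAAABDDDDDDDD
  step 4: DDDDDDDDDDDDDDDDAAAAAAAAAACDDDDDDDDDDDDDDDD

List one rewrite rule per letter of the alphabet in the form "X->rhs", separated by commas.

A->AA, B->C, C->AB, D->DD

  step 3 ⇒ step 4: DDDDDDDDAAAAABDDDDDDDD ⇒ DD·DD·DD·DD·DD·DD·DD·DD·AA·AA·AA·AA·AA·C·DD·DD·DD·DD·DD·DD·DD·DD
    A ↦ AA
    B ↦ C
    D ↦ DD
    C ↦ AB  (constrained at step 0)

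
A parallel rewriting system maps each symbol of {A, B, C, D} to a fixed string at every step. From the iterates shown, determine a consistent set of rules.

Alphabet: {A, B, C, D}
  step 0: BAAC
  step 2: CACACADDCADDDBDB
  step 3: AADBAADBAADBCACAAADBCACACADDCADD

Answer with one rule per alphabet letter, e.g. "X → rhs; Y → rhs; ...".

  step 2 ⇒ step 3: CACACADDCADDDBDB ⇒ AA·DB·AA·DB·AA·DB·CA·CA·AA·DB·CA·CA·CA·DD·CA·DD
    A ↦ DB
    B ↦ DD
    C ↦ AA
    D ↦ CA

A->DB, B->DD, C->AA, D->CA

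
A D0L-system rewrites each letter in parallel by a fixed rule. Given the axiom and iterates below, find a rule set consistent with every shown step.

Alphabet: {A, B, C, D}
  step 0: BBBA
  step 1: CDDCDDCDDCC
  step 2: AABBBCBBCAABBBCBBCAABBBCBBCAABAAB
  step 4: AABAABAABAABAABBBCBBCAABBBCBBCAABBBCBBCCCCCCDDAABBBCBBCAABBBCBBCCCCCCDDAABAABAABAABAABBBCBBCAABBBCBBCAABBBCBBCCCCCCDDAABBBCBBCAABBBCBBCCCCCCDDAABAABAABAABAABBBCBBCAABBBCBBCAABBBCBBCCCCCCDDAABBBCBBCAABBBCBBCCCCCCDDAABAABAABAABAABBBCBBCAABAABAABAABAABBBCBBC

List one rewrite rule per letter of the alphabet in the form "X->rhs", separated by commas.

  step 1 ⇒ step 2: CDDCDDCDDCC ⇒ AAB·BBC·BBC·AAB·BBC·BBC·AAB·BBC·BBC·AAB·AAB
    C ↦ AAB
    D ↦ BBC
  step 0 ⇒ step 1: BBBA ⇒ CDD·CDD·CDD·CC
    A ↦ CC
  step 0 ⇒ step 1: BBBA ⇒ CDD·CDD·CDD·CC
    B ↦ CDD

A->CC, B->CDD, C->AAB, D->BBC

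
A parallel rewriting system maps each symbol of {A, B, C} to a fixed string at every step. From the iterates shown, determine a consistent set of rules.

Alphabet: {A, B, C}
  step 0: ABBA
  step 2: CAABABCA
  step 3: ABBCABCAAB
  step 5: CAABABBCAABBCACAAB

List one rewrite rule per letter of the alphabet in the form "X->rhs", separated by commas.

  step 2 ⇒ step 3: CAABABCA ⇒ A·B·B·CA·B·CA·A·B
    A ↦ B
    B ↦ CA
    C ↦ A

A->B, B->CA, C->A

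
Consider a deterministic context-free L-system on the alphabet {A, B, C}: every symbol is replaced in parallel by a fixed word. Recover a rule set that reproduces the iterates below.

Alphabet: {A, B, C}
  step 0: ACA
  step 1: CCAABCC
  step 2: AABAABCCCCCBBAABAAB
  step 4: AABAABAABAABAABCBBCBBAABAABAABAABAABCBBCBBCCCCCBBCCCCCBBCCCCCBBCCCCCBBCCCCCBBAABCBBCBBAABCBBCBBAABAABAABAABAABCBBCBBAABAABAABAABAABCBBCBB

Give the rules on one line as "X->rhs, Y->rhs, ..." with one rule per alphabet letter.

A->CC, B->CBB, C->AAB

  step 1 ⇒ step 2: CCAABCC ⇒ AAB·AAB·CC·CC·CBB·AAB·AAB
    A ↦ CC
    B ↦ CBB
    C ↦ AAB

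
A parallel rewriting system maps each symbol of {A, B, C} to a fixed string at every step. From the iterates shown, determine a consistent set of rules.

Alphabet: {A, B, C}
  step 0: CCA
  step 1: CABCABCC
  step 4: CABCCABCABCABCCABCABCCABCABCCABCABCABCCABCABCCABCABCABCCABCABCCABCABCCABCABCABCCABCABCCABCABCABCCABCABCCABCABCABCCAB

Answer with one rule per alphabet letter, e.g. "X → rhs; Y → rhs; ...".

  step 0 ⇒ step 1: CCA ⇒ CAB·CAB·CC
    A ↦ CC
    C ↦ CAB
    B ↦ AB  (constrained at step 1)

A->CC, B->AB, C->CAB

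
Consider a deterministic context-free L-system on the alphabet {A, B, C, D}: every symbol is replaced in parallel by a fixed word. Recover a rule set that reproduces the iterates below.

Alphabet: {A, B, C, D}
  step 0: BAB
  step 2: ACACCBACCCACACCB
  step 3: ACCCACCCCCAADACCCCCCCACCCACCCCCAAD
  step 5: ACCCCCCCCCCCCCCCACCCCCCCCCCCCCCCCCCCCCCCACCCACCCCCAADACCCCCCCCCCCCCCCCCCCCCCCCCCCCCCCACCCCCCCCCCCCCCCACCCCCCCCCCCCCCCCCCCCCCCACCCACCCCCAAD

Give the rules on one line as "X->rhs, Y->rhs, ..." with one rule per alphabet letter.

  step 2 ⇒ step 3: ACACCBACCCACACCB ⇒ AC·CC·AC·CC·CC·AAD·AC·CC·CC·CC·AC·CC·AC·CC·CC·AAD
    A ↦ AC
    B ↦ AAD
    C ↦ CC
    D ↦ CB  (constrained at step 3)

A->AC, B->AAD, C->CC, D->CB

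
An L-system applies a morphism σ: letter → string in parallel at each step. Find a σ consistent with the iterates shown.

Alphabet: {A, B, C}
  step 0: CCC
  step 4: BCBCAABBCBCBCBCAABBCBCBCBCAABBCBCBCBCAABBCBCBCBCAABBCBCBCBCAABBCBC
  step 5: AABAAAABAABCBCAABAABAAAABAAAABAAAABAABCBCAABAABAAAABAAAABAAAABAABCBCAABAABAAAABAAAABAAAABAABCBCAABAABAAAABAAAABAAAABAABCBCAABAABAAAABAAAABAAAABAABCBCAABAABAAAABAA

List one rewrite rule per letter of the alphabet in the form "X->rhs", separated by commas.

A->BC, B->AAB, C->AA

  step 4 ⇒ step 5: BCBCAABBCBCBCBCAABBCBCBCBCAABBCBCBCBCAABBCBCBCBCAABBCBCBCBCAABBCBC ⇒ AAB·AA·AAB·AA·BC·BC·AAB·AAB·AA·AAB·AA·AAB·AA·AAB·AA·BC·BC·AAB·AAB·AA·AAB·AA·AAB·AA·AAB·AA·BC·BC·AAB·AAB·AA·AAB·AA·AAB·AA·AAB·AA·BC·BC·AAB·AAB·AA·AAB·AA·AAB·AA·AAB·AA·BC·BC·AAB·AAB·AA·AAB·AA·AAB·AA·AAB·AA·BC·BC·AAB·AAB·AA·AAB·AA
    A ↦ BC
    B ↦ AAB
    C ↦ AA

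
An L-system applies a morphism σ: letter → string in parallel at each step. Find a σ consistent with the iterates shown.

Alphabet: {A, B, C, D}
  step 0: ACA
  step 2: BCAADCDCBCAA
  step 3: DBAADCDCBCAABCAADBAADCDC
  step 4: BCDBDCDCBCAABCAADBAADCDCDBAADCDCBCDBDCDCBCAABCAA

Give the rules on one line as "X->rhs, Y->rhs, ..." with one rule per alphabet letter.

  step 3 ⇒ step 4: DBAADCDCBCAABCAADBAADCDC ⇒ BC·DB·DC·DC·BC·AA·BC·AA·DB·AA·DC·DC·DB·AA·DC·DC·BC·DB·DC·DC·BC·AA·BC·AA
    A ↦ DC
    B ↦ DB
    C ↦ AA
    D ↦ BC

A->DC, B->DB, C->AA, D->BC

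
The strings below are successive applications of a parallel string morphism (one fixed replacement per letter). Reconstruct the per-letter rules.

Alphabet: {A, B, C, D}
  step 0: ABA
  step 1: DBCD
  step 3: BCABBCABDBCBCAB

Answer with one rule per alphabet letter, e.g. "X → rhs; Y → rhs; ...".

A->D, B->BC, C->AB, D->BC

  step 0 ⇒ step 1: ABA ⇒ D·BC·D
    A ↦ D
    B ↦ BC
    C ↦ AB  (constrained at step 1)
    D ↦ BC  (constrained at step 1)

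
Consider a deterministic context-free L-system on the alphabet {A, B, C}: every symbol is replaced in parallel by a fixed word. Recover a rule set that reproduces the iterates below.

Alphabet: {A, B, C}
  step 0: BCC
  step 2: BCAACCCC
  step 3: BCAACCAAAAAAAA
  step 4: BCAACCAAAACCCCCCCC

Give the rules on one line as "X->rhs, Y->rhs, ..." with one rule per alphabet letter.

A->C, B->BC, C->AA

  step 3 ⇒ step 4: BCAACCAAAAAAAA ⇒ BC·AA·C·C·AA·AA·C·C·C·C·C·C·C·C
    A ↦ C
    B ↦ BC
    C ↦ AA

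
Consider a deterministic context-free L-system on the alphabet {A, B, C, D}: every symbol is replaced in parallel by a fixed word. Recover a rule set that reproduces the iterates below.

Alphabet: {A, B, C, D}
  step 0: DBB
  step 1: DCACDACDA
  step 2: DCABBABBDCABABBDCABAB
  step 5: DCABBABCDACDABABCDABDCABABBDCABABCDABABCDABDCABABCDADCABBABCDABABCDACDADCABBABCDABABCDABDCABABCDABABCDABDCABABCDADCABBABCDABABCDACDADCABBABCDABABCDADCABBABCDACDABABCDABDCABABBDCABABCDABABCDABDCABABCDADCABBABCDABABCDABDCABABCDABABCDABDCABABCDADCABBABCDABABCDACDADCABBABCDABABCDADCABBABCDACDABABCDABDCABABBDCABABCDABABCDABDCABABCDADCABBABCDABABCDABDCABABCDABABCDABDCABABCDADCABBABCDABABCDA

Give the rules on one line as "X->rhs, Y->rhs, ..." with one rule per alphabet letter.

  step 1 ⇒ step 2: DCACDACDA ⇒ DCA·B·BAB·B·DCA·BAB·B·DCA·BAB
    A ↦ BAB
    C ↦ B
    D ↦ DCA
  step 0 ⇒ step 1: DBB ⇒ DCA·CDA·CDA
    B ↦ CDA

A->BAB, B->CDA, C->B, D->DCA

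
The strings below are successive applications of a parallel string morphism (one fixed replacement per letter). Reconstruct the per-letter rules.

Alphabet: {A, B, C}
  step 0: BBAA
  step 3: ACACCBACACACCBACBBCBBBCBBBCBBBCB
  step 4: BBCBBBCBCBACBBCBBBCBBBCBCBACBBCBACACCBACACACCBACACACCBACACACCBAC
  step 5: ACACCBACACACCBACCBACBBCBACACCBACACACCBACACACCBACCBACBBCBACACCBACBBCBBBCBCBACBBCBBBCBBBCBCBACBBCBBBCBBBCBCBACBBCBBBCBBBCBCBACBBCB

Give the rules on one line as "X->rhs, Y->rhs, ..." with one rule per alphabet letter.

A->BB, B->AC, C->CB

  step 4 ⇒ step 5: BBCBBBCBCBACBBCBBBCBBBCBCBACBBCBACACCBACACACCBACACACCBACACACCBAC ⇒ AC·AC·CB·AC·AC·AC·CB·AC·CB·AC·BB·CB·AC·AC·CB·AC·AC·AC·CB·AC·AC·AC·CB·AC·CB·AC·BB·CB·AC·AC·CB·AC·BB·CB·BB·CB·CB·AC·BB·CB·BB·CB·BB·CB·CB·AC·BB·CB·BB·CB·BB·CB·CB·AC·BB·CB·BB·CB·BB·CB·CB·AC·BB·CB
    A ↦ BB
    B ↦ AC
    C ↦ CB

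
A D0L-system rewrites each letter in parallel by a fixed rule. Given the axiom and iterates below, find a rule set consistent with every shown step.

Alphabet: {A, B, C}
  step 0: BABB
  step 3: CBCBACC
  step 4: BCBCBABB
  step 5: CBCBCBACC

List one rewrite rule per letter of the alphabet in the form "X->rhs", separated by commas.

  step 4 ⇒ step 5: BCBCBABB ⇒ C·B·C·B·C·BA·C·C
    A ↦ BA
    B ↦ C
    C ↦ B

A->BA, B->C, C->B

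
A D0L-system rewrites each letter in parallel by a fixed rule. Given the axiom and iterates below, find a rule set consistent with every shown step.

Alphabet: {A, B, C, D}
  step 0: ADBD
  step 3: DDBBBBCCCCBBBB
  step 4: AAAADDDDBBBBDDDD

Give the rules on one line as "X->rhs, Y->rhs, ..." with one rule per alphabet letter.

  step 3 ⇒ step 4: DDBBBBCCCCBBBB ⇒ AA·AA·D·D·D·D·B·B·B·B·D·D·D·D
    B ↦ D
    C ↦ B
    D ↦ AA
    A ↦ CC  (constrained at step 0)

A->CC, B->D, C->B, D->AA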